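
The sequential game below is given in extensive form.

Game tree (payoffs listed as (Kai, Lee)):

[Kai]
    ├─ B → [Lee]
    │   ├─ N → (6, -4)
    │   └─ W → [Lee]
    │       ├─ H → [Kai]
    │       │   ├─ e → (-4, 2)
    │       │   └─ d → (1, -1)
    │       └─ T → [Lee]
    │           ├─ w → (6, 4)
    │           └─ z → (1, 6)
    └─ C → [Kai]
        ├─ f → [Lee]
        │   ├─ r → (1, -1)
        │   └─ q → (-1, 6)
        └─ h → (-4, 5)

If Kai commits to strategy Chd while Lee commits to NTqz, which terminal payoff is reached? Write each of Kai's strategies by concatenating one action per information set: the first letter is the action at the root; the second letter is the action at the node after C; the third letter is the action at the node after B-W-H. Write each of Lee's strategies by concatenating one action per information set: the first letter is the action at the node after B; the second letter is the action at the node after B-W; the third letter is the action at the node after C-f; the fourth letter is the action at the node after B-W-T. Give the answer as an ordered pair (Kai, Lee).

(-4, 5)

Trace the play path from the root:
  Kai plays C
  Kai plays h at [C]
→ terminal payoff (-4, 5).
(Kai's choice at the node after B-W-H is never reached on this path, so it doesn't affect the outcome.)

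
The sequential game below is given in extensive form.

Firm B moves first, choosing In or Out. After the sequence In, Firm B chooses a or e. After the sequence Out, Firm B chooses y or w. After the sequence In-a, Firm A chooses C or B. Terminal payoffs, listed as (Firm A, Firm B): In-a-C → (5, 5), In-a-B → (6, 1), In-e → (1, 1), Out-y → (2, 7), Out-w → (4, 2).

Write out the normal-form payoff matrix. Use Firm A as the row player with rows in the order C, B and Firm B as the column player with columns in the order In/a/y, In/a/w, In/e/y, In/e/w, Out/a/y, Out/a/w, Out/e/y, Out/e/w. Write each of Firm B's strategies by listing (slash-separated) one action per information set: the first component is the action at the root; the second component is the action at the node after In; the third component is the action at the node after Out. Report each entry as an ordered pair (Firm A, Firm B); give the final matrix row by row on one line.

C: (5,5) (5,5) (1,1) (1,1) (2,7) (4,2) (2,7) (4,2) | B: (6,1) (6,1) (1,1) (1,1) (2,7) (4,2) (2,7) (4,2)

Row C: In/a/y→(5,5), In/a/w→(5,5), In/e/y→(1,1), In/e/w→(1,1), Out/a/y→(2,7), Out/a/w→(4,2), Out/e/y→(2,7), Out/e/w→(4,2)
Row B: In/a/y→(6,1), In/a/w→(6,1), In/e/y→(1,1), In/e/w→(1,1), Out/a/y→(2,7), Out/a/w→(4,2), Out/e/y→(2,7), Out/e/w→(4,2)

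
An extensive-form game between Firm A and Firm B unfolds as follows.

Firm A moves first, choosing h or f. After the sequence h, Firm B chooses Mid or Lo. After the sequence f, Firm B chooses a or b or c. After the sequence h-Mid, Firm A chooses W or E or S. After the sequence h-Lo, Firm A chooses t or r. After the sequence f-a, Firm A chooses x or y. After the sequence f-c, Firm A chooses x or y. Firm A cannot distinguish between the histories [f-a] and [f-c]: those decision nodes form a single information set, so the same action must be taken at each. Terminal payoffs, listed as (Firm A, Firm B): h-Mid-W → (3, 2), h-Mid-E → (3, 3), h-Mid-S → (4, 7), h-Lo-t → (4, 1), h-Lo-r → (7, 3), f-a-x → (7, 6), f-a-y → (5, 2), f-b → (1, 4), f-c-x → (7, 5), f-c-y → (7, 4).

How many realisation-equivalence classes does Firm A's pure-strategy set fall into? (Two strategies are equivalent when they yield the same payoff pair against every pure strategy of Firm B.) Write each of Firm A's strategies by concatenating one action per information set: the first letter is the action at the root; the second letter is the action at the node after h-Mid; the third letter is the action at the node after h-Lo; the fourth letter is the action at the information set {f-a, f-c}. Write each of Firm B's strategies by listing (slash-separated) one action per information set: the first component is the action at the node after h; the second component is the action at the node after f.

8

Firm A has 24 pure strategies: hWtx, hWty, hWrx, hWry, hEtx, hEty, hErx, hEry, hStx, hSty, hSrx, hSry, fWtx, fWty, fWrx, fWry, fEtx, fEty, fErx, fEry, fStx, fSty, fSrx, fSry. Columns: Mid/a, Mid/b, Mid/c, Lo/a, Lo/b, Lo/c.
{hWtx, hWty} → row (3,2) (3,2) (3,2) (4,1) (4,1) (4,1)
{hWrx, hWry} → row (3,2) (3,2) (3,2) (7,3) (7,3) (7,3)
{hEtx, hEty} → row (3,3) (3,3) (3,3) (4,1) (4,1) (4,1)
{hErx, hEry} → row (3,3) (3,3) (3,3) (7,3) (7,3) (7,3)
{hStx, hSty} → row (4,7) (4,7) (4,7) (4,1) (4,1) (4,1)
{hSrx, hSry} → row (4,7) (4,7) (4,7) (7,3) (7,3) (7,3)
{fWtx, fWrx, fEtx, fErx, fStx, fSrx} → row (7,6) (1,4) (7,5) (7,6) (1,4) (7,5)
{fWty, fWry, fEty, fEry, fSty, fSry} → row (5,2) (1,4) (7,4) (5,2) (1,4) (7,4)
That's 8 distinct rows out of 24 strategies.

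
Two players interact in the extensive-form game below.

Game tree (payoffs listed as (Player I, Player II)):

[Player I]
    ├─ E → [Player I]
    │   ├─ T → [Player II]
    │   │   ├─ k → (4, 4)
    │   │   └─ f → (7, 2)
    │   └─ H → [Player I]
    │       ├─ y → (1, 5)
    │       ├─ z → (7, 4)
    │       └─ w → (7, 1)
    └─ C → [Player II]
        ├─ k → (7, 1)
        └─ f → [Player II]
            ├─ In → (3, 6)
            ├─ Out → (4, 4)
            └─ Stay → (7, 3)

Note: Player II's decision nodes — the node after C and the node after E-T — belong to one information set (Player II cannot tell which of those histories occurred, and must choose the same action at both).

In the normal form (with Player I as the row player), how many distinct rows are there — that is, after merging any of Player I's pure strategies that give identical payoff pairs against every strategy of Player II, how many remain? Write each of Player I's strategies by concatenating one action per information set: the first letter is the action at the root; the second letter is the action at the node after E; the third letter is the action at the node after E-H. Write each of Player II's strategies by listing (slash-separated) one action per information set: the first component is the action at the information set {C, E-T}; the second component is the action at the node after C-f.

5

Player I has 12 pure strategies: ETy, ETz, ETw, EHy, EHz, EHw, CTy, CTz, CTw, CHy, CHz, CHw. Columns: k/In, k/Out, k/Stay, f/In, f/Out, f/Stay.
{ETy, ETz, ETw} → row (4,4) (4,4) (4,4) (7,2) (7,2) (7,2)
{EHy} → row (1,5) (1,5) (1,5) (1,5) (1,5) (1,5)
{EHz} → row (7,4) (7,4) (7,4) (7,4) (7,4) (7,4)
{EHw} → row (7,1) (7,1) (7,1) (7,1) (7,1) (7,1)
{CTy, CTz, CTw, CHy, CHz, CHw} → row (7,1) (7,1) (7,1) (3,6) (4,4) (7,3)
That's 5 distinct rows out of 12 strategies.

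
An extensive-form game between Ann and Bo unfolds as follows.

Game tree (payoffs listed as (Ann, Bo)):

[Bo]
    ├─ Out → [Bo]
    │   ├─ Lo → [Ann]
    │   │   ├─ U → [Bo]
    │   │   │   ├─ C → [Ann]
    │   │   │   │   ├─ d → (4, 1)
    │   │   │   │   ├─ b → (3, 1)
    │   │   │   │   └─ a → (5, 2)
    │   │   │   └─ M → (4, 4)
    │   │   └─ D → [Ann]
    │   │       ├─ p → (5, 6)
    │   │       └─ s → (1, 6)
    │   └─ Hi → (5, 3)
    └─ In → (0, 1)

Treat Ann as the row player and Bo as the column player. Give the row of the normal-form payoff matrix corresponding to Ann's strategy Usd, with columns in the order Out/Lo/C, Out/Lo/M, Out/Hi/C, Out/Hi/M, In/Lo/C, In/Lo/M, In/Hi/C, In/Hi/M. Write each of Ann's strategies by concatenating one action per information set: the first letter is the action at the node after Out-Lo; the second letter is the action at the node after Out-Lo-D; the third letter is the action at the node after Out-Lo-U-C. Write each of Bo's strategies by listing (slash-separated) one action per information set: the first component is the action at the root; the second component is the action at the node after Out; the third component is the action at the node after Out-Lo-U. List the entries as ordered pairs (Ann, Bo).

vs Out/Lo/C: Bo plays Out → Bo plays Lo at [Out] → Ann plays U at [Out-Lo] → Bo plays C at [Out-Lo-U] → Ann plays d at [Out-Lo-U-C] → (4, 1)
vs Out/Lo/M: Bo plays Out → Bo plays Lo at [Out] → Ann plays U at [Out-Lo] → Bo plays M at [Out-Lo-U] → (4, 4)
vs Out/Hi/C: Bo plays Out → Bo plays Hi at [Out] → (5, 3)
vs Out/Hi/M: Bo plays Out → Bo plays Hi at [Out] → (5, 3)
vs In/Lo/C: Bo plays In → (0, 1)
vs In/Lo/M: Bo plays In → (0, 1)
vs In/Hi/C: Bo plays In → (0, 1)
vs In/Hi/M: Bo plays In → (0, 1)

(4,1) (4,4) (5,3) (5,3) (0,1) (0,1) (0,1) (0,1)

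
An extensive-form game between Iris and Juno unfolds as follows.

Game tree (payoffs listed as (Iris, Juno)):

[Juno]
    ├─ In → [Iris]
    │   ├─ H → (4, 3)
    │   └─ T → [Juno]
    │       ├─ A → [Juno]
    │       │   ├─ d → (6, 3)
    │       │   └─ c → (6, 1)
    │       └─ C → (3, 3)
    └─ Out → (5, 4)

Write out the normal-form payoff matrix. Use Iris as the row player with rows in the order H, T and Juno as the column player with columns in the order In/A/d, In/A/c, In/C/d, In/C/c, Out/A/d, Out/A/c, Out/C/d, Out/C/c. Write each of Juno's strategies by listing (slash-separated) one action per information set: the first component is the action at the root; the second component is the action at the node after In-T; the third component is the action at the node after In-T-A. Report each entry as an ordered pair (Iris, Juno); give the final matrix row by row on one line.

       In/A/d   In/A/c   In/C/d   In/C/c  Out/A/d  Out/A/c  Out/C/d  Out/C/c
   H    (4,3)    (4,3)    (4,3)    (4,3)    (5,4)    (5,4)    (5,4)    (5,4)
   T    (6,3)    (6,1)    (3,3)    (3,3)    (5,4)    (5,4)    (5,4)    (5,4)

H: (4,3) (4,3) (4,3) (4,3) (5,4) (5,4) (5,4) (5,4) | T: (6,3) (6,1) (3,3) (3,3) (5,4) (5,4) (5,4) (5,4)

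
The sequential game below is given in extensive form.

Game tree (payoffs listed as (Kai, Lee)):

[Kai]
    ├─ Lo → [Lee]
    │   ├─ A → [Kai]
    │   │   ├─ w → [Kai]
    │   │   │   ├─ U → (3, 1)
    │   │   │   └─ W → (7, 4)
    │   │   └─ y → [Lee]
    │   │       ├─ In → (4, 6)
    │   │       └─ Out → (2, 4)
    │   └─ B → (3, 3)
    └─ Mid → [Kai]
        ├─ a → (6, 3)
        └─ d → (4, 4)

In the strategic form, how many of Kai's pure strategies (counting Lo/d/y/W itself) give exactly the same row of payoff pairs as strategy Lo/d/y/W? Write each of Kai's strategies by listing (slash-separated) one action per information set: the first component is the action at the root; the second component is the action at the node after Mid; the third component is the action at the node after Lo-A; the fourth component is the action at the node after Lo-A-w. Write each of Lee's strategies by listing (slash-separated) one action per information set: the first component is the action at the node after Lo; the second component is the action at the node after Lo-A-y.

4

Row for Lo/d/y/W (columns A/In, A/Out, B/In, B/Out): (4,6) (2,4) (3,3) (3,3).
Under Lo/d/y/W, Kai's choice at the node after Mid and at the node after Lo-A-w can never be reached regardless of what Lee does, so varying those choices leaves every outcome unchanged.
Holding the reachable choices fixed and varying the unreachable ones freely already gives 2 × 2 = 4 equivalent strategies.
No other strategy reproduces this row, so those 4 are the full class: Lo/a/y/U, Lo/a/y/W, Lo/d/y/U, Lo/d/y/W.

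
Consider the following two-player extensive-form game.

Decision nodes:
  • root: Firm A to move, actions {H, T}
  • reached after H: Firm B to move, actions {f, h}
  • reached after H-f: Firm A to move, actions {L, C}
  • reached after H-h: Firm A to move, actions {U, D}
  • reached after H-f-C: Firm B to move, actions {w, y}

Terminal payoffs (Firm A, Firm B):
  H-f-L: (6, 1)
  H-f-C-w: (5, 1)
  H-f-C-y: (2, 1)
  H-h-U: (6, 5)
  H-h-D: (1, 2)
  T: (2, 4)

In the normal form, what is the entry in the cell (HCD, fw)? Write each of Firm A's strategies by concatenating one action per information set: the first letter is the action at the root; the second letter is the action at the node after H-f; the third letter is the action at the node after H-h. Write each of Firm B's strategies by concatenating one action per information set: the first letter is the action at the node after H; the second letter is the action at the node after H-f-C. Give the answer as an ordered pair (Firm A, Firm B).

(5, 1)

Trace the play path from the root:
  Firm A plays H
  Firm B plays f at [H]
  Firm A plays C at [H-f]
  Firm B plays w at [H-f-C]
→ terminal payoff (5, 1).
(Firm A's choice at the node after H-h is never reached on this path, so it doesn't affect the outcome.)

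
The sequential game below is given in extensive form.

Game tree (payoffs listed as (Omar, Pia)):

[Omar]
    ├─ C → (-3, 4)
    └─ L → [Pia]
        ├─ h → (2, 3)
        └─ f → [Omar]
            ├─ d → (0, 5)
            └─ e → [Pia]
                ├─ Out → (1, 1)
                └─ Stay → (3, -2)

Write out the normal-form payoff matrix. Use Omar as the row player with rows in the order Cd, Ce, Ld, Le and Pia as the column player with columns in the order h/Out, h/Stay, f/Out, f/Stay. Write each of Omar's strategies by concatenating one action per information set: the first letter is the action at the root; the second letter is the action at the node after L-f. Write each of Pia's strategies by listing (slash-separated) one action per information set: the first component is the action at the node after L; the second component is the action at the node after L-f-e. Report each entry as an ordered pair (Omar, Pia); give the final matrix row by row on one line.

        h/Out   h/Stay    f/Out   f/Stay
  Cd   (-3,4)   (-3,4)   (-3,4)   (-3,4)
  Ce   (-3,4)   (-3,4)   (-3,4)   (-3,4)
  Ld    (2,3)    (2,3)    (0,5)    (0,5)
  Le    (2,3)    (2,3)    (1,1)   (3,-2)

Cd: (-3,4) (-3,4) (-3,4) (-3,4) | Ce: (-3,4) (-3,4) (-3,4) (-3,4) | Ld: (2,3) (2,3) (0,5) (0,5) | Le: (2,3) (2,3) (1,1) (3,-2)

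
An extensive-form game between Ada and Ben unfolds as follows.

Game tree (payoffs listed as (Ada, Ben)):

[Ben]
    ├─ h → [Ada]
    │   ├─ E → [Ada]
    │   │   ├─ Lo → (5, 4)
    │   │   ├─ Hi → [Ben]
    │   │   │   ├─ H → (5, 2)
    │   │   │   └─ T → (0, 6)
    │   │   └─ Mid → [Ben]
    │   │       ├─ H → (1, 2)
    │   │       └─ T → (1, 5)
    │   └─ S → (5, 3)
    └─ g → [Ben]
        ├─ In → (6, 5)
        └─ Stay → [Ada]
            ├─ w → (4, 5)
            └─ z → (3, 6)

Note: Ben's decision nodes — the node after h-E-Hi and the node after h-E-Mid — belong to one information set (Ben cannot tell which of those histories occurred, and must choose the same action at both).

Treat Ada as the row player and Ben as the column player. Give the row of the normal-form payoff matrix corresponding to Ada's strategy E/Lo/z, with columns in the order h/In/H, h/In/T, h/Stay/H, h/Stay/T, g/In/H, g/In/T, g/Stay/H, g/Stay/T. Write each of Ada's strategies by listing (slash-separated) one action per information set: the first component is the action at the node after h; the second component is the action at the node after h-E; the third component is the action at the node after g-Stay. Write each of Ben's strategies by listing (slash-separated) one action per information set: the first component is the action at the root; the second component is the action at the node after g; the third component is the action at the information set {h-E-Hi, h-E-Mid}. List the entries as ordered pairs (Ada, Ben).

vs h/In/H: Ben plays h → Ada plays E at [h] → Ada plays Lo at [h-E] → (5, 4)
vs h/In/T: Ben plays h → Ada plays E at [h] → Ada plays Lo at [h-E] → (5, 4)
vs h/Stay/H: Ben plays h → Ada plays E at [h] → Ada plays Lo at [h-E] → (5, 4)
vs h/Stay/T: Ben plays h → Ada plays E at [h] → Ada plays Lo at [h-E] → (5, 4)
vs g/In/H: Ben plays g → Ben plays In at [g] → (6, 5)
vs g/In/T: Ben plays g → Ben plays In at [g] → (6, 5)
vs g/Stay/H: Ben plays g → Ben plays Stay at [g] → Ada plays z at [g-Stay] → (3, 6)
vs g/Stay/T: Ben plays g → Ben plays Stay at [g] → Ada plays z at [g-Stay] → (3, 6)

(5,4) (5,4) (5,4) (5,4) (6,5) (6,5) (3,6) (3,6)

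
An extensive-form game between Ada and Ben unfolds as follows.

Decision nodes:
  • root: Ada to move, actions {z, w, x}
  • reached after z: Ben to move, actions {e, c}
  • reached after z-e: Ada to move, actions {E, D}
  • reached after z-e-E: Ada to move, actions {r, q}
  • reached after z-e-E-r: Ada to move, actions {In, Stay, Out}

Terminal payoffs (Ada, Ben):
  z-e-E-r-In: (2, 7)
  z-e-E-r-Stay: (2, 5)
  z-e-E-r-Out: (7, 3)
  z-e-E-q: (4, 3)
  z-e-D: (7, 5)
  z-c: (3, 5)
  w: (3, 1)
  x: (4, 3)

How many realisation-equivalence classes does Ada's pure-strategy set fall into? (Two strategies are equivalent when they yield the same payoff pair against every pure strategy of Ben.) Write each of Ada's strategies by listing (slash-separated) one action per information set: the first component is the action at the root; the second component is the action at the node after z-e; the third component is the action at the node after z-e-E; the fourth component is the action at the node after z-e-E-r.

Ada has 36 pure strategies: z/E/r/In, z/E/r/Stay, z/E/r/Out, z/E/q/In, z/E/q/Stay, z/E/q/Out, z/D/r/In, z/D/r/Stay, z/D/r/Out, z/D/q/In, z/D/q/Stay, z/D/q/Out, w/E/r/In, w/E/r/Stay, w/E/r/Out, w/E/q/In, w/E/q/Stay, w/E/q/Out, w/D/r/In, w/D/r/Stay, w/D/r/Out, w/D/q/In, w/D/q/Stay, w/D/q/Out, x/E/r/In, x/E/r/Stay, x/E/r/Out, x/E/q/In, x/E/q/Stay, x/E/q/Out, x/D/r/In, x/D/r/Stay, x/D/r/Out, x/D/q/In, x/D/q/Stay, x/D/q/Out. Columns: e, c.
{z/E/r/In} → row (2,7) (3,5)
{z/E/r/Stay} → row (2,5) (3,5)
{z/E/r/Out} → row (7,3) (3,5)
{z/E/q/In, z/E/q/Stay, z/E/q/Out} → row (4,3) (3,5)
{z/D/r/In, z/D/r/Stay, z/D/r/Out, z/D/q/In, z/D/q/Stay, z/D/q/Out} → row (7,5) (3,5)
{w/E/r/In, w/E/r/Stay, w/E/r/Out, w/E/q/In, w/E/q/Stay, w/E/q/Out, w/D/r/In, w/D/r/Stay, w/D/r/Out, w/D/q/In, w/D/q/Stay, w/D/q/Out} → row (3,1) (3,1)
{x/E/r/In, x/E/r/Stay, x/E/r/Out, x/E/q/In, x/E/q/Stay, x/E/q/Out, x/D/r/In, x/D/r/Stay, x/D/r/Out, x/D/q/In, x/D/q/Stay, x/D/q/Out} → row (4,3) (4,3)
That's 7 distinct rows out of 36 strategies.

7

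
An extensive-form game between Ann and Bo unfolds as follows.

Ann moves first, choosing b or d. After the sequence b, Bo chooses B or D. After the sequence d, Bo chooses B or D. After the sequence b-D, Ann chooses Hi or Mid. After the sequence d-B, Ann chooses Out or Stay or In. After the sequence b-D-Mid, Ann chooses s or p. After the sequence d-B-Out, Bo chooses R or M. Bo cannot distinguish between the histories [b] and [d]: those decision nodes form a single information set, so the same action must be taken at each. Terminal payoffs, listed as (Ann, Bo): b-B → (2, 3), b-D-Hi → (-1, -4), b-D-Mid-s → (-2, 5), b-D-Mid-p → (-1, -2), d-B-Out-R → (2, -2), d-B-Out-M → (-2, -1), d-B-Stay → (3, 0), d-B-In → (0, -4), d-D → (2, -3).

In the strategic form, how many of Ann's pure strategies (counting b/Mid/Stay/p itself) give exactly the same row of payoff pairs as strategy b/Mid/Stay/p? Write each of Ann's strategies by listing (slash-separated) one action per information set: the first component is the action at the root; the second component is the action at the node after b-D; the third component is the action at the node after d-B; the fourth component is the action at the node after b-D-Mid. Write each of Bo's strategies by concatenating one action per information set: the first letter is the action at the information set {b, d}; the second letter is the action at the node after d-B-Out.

Row for b/Mid/Stay/p (columns BR, BM, DR, DM): (2,3) (2,3) (-1,-2) (-1,-2).
Under b/Mid/Stay/p, Ann's choice at the node after d-B can never be reached regardless of what Bo does, so varying those choices leaves every outcome unchanged.
Holding the reachable choices fixed and varying the unreachable one freely already gives 3 equivalent strategies.
No other strategy reproduces this row, so those 3 are the full class: b/Mid/Out/p, b/Mid/Stay/p, b/Mid/In/p.

3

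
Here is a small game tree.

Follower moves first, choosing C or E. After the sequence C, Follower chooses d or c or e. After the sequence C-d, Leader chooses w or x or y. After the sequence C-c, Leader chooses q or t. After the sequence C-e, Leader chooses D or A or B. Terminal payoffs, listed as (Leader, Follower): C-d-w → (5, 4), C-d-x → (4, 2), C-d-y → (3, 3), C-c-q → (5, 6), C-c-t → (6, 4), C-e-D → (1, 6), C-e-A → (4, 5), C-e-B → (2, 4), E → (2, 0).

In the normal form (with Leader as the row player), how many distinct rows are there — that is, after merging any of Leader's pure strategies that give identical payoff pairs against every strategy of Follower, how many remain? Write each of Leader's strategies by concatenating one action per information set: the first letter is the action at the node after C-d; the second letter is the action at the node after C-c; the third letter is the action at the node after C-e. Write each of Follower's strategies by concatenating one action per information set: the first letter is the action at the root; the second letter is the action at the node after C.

Leader has 18 pure strategies: wqD, wqA, wqB, wtD, wtA, wtB, xqD, xqA, xqB, xtD, xtA, xtB, yqD, yqA, yqB, ytD, ytA, ytB. Columns: Cd, Cc, Ce, Ed, Ec, Ee.
{wqD} → row (5,4) (5,6) (1,6) (2,0) (2,0) (2,0)
{wqA} → row (5,4) (5,6) (4,5) (2,0) (2,0) (2,0)
{wqB} → row (5,4) (5,6) (2,4) (2,0) (2,0) (2,0)
{wtD} → row (5,4) (6,4) (1,6) (2,0) (2,0) (2,0)
{wtA} → row (5,4) (6,4) (4,5) (2,0) (2,0) (2,0)
{wtB} → row (5,4) (6,4) (2,4) (2,0) (2,0) (2,0)
{xqD} → row (4,2) (5,6) (1,6) (2,0) (2,0) (2,0)
{xqA} → row (4,2) (5,6) (4,5) (2,0) (2,0) (2,0)
{xqB} → row (4,2) (5,6) (2,4) (2,0) (2,0) (2,0)
{xtD} → row (4,2) (6,4) (1,6) (2,0) (2,0) (2,0)
{xtA} → row (4,2) (6,4) (4,5) (2,0) (2,0) (2,0)
{xtB} → row (4,2) (6,4) (2,4) (2,0) (2,0) (2,0)
{yqD} → row (3,3) (5,6) (1,6) (2,0) (2,0) (2,0)
{yqA} → row (3,3) (5,6) (4,5) (2,0) (2,0) (2,0)
{yqB} → row (3,3) (5,6) (2,4) (2,0) (2,0) (2,0)
{ytD} → row (3,3) (6,4) (1,6) (2,0) (2,0) (2,0)
{ytA} → row (3,3) (6,4) (4,5) (2,0) (2,0) (2,0)
{ytB} → row (3,3) (6,4) (2,4) (2,0) (2,0) (2,0)
That's 18 distinct rows out of 18 strategies.

18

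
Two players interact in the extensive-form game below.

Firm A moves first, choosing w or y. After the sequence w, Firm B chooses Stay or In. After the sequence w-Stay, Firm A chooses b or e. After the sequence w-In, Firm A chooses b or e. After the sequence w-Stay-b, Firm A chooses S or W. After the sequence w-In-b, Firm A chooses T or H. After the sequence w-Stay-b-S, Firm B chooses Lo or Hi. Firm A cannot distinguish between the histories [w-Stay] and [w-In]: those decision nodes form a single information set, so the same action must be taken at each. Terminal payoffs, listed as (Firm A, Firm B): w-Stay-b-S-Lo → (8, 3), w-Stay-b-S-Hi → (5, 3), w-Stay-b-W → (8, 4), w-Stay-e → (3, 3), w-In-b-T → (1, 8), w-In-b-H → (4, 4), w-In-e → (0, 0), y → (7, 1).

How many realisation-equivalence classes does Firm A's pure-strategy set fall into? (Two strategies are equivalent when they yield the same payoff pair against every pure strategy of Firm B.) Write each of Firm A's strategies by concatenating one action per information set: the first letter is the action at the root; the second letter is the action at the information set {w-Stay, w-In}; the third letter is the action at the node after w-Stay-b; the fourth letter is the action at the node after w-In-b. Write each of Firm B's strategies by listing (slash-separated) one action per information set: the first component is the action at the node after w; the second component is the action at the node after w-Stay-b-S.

6

Firm A has 16 pure strategies: wbST, wbSH, wbWT, wbWH, weST, weSH, weWT, weWH, ybST, ybSH, ybWT, ybWH, yeST, yeSH, yeWT, yeWH. Columns: Stay/Lo, Stay/Hi, In/Lo, In/Hi.
{wbST} → row (8,3) (5,3) (1,8) (1,8)
{wbSH} → row (8,3) (5,3) (4,4) (4,4)
{wbWT} → row (8,4) (8,4) (1,8) (1,8)
{wbWH} → row (8,4) (8,4) (4,4) (4,4)
{weST, weSH, weWT, weWH} → row (3,3) (3,3) (0,0) (0,0)
{ybST, ybSH, ybWT, ybWH, yeST, yeSH, yeWT, yeWH} → row (7,1) (7,1) (7,1) (7,1)
That's 6 distinct rows out of 16 strategies.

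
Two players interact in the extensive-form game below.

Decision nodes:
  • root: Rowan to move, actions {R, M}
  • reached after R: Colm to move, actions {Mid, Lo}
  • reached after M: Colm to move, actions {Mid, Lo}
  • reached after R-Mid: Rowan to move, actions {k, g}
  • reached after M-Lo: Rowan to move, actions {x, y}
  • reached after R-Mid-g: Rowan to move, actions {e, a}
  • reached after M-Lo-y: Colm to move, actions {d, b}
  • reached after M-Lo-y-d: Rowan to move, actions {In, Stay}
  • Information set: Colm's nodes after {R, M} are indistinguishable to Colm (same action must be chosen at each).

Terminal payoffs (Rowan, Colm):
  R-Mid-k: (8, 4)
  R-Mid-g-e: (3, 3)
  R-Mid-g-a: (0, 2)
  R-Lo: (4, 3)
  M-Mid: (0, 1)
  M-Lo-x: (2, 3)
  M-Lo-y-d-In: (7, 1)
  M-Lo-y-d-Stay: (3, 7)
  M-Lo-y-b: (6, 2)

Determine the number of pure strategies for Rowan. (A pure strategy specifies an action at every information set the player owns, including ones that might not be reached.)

32

Rowan owns the root with actions {R, M} — two choices.
Rowan owns the node after R-Mid with actions {k, g} — two choices.
Rowan owns the node after M-Lo with actions {x, y} — two choices.
Rowan owns the node after R-Mid-g with actions {e, a} — two choices.
Rowan owns the node after M-Lo-y-d with actions {In, Stay} — two choices.
A pure strategy fixes one action at each information set independently, so the count is the product 2 × 2 × 2 × 2 × 2 = 32.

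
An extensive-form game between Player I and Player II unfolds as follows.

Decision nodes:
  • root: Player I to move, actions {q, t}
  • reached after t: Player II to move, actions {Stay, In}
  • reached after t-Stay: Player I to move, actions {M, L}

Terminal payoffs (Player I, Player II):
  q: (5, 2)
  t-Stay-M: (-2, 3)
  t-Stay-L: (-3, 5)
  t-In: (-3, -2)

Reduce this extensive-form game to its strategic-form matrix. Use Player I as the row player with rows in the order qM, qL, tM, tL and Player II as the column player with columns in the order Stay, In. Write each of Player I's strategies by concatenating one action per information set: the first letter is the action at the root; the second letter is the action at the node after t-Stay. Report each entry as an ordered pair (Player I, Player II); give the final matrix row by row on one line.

qM: (5,2) (5,2) | qL: (5,2) (5,2) | tM: (-2,3) (-3,-2) | tL: (-3,5) (-3,-2)

         Stay       In
  qM    (5,2)    (5,2)
  qL    (5,2)    (5,2)
  tM   (-2,3)  (-3,-2)
  tL   (-3,5)  (-3,-2)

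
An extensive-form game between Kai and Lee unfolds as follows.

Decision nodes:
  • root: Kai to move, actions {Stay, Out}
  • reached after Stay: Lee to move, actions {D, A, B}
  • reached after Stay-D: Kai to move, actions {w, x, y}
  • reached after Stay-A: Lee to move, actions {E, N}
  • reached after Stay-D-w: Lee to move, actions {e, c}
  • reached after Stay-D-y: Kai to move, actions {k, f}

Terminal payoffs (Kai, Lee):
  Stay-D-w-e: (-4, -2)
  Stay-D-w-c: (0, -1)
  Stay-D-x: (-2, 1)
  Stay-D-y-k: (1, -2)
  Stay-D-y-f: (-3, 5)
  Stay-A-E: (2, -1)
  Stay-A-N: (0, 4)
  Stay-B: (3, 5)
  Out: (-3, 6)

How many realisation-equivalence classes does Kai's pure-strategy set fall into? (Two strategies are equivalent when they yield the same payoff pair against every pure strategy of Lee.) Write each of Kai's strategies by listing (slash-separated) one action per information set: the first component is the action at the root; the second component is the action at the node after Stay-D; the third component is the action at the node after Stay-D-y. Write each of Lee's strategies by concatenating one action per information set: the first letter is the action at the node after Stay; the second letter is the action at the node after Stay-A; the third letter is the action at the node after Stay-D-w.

5

Kai has 12 pure strategies: Stay/w/k, Stay/w/f, Stay/x/k, Stay/x/f, Stay/y/k, Stay/y/f, Out/w/k, Out/w/f, Out/x/k, Out/x/f, Out/y/k, Out/y/f. Columns: DEe, DEc, DNe, DNc, AEe, AEc, ANe, ANc, BEe, BEc, BNe, BNc.
{Stay/w/k, Stay/w/f} → row (-4,-2) (0,-1) (-4,-2) (0,-1) (2,-1) (2,-1) (0,4) (0,4) (3,5) (3,5) (3,5) (3,5)
{Stay/x/k, Stay/x/f} → row (-2,1) (-2,1) (-2,1) (-2,1) (2,-1) (2,-1) (0,4) (0,4) (3,5) (3,5) (3,5) (3,5)
{Stay/y/k} → row (1,-2) (1,-2) (1,-2) (1,-2) (2,-1) (2,-1) (0,4) (0,4) (3,5) (3,5) (3,5) (3,5)
{Stay/y/f} → row (-3,5) (-3,5) (-3,5) (-3,5) (2,-1) (2,-1) (0,4) (0,4) (3,5) (3,5) (3,5) (3,5)
{Out/w/k, Out/w/f, Out/x/k, Out/x/f, Out/y/k, Out/y/f} → row (-3,6) (-3,6) (-3,6) (-3,6) (-3,6) (-3,6) (-3,6) (-3,6) (-3,6) (-3,6) (-3,6) (-3,6)
That's 5 distinct rows out of 12 strategies.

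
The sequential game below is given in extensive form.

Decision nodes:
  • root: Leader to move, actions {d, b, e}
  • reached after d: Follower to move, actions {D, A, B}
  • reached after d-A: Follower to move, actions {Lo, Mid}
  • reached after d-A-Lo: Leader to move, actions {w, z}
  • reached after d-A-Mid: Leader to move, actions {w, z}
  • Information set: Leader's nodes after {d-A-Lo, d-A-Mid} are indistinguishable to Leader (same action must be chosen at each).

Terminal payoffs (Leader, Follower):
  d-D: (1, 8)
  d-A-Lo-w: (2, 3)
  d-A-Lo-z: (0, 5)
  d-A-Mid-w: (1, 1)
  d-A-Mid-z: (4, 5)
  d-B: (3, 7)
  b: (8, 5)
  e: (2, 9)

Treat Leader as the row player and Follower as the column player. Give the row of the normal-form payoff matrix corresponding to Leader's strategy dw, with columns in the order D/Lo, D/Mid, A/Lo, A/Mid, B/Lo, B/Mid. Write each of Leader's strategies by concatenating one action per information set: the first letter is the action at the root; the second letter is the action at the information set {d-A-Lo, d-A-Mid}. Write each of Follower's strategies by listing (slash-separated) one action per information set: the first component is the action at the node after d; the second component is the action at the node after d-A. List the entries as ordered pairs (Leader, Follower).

vs D/Lo: Leader plays d → Follower plays D at [d] → (1, 8)
vs D/Mid: Leader plays d → Follower plays D at [d] → (1, 8)
vs A/Lo: Leader plays d → Follower plays A at [d] → Follower plays Lo at [d-A] → Leader plays w at [d-A-Lo] → (2, 3)
vs A/Mid: Leader plays d → Follower plays A at [d] → Follower plays Mid at [d-A] → Leader plays w at [d-A-Mid] → (1, 1)
vs B/Lo: Leader plays d → Follower plays B at [d] → (3, 7)
vs B/Mid: Leader plays d → Follower plays B at [d] → (3, 7)

(1,8) (1,8) (2,3) (1,1) (3,7) (3,7)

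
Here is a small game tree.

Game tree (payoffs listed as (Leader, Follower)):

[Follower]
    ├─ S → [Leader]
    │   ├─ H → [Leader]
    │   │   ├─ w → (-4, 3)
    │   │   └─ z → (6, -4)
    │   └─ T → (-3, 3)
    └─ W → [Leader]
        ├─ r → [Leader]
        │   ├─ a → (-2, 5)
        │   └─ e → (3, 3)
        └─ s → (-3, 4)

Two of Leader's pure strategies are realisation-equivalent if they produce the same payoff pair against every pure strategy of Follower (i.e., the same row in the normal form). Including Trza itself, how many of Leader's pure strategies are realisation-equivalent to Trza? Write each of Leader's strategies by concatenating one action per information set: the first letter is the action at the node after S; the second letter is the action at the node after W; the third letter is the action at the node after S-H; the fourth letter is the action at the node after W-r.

Row for Trza (columns S, W): (-3,3) (-2,5).
Under Trza, Leader's choice at the node after S-H can never be reached regardless of what Follower does, so varying those choices leaves every outcome unchanged.
Holding the reachable choices fixed and varying the unreachable one freely already gives 2 equivalent strategies.
No other strategy reproduces this row, so those 2 are the full class: Trwa, Trza.

2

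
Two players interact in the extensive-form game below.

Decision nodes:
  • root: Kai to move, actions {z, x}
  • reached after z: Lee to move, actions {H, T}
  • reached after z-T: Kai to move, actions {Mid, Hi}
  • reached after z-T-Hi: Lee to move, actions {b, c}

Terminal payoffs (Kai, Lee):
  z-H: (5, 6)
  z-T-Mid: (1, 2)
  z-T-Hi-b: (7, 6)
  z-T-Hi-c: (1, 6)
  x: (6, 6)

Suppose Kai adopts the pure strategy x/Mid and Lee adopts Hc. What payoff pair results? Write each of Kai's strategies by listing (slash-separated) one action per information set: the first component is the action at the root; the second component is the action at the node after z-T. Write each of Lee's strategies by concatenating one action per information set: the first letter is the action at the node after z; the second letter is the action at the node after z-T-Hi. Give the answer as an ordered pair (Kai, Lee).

Trace the play path from the root:
  Kai plays x
→ terminal payoff (6, 6).
(Kai's choice at the node after z-T is never reached on this path, so it doesn't affect the outcome.)

(6, 6)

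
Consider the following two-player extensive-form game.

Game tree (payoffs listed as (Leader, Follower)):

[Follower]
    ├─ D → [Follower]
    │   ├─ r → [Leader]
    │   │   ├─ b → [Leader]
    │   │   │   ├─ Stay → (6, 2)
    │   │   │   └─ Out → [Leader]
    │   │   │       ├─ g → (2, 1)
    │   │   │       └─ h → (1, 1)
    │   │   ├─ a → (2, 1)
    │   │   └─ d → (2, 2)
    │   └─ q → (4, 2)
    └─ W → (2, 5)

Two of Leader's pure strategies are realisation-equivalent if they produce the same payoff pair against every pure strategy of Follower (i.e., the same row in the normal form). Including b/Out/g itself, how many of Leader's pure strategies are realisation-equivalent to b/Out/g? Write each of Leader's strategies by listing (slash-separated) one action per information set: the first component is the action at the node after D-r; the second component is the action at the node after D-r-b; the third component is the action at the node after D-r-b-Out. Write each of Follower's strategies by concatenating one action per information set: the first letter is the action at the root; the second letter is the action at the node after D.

Row for b/Out/g (columns Dr, Dq, Wr, Wq): (2,1) (4,2) (2,5) (2,5).
Every one of Leader's information sets is on the play path for some reply by Follower when Leader follows b/Out/g.
Even so, a/Stay/g, a/Stay/h, a/Out/g, a/Out/h happen to produce the same payoff in every column — so 5 strategies share this row.

5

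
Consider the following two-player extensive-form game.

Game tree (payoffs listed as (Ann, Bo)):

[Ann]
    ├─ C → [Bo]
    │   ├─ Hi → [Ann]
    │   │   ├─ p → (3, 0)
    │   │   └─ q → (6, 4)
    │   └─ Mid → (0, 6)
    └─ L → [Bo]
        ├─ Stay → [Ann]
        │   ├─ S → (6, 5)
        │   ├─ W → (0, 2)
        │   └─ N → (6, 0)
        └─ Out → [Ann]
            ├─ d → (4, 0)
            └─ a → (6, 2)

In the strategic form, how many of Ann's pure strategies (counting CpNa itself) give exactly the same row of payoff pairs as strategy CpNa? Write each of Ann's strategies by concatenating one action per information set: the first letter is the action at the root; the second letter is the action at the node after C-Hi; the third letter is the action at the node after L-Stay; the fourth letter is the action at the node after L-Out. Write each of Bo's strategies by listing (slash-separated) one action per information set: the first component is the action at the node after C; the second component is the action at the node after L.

6

Row for CpNa (columns Hi/Stay, Hi/Out, Mid/Stay, Mid/Out): (3,0) (3,0) (0,6) (0,6).
Under CpNa, Ann's choice at the node after L-Stay and at the node after L-Out can never be reached regardless of what Bo does, so varying those choices leaves every outcome unchanged.
Holding the reachable choices fixed and varying the unreachable ones freely already gives 3 × 2 = 6 equivalent strategies.
No other strategy reproduces this row, so those 6 are the full class: CpSd, CpSa, CpWd, CpWa, CpNd, CpNa.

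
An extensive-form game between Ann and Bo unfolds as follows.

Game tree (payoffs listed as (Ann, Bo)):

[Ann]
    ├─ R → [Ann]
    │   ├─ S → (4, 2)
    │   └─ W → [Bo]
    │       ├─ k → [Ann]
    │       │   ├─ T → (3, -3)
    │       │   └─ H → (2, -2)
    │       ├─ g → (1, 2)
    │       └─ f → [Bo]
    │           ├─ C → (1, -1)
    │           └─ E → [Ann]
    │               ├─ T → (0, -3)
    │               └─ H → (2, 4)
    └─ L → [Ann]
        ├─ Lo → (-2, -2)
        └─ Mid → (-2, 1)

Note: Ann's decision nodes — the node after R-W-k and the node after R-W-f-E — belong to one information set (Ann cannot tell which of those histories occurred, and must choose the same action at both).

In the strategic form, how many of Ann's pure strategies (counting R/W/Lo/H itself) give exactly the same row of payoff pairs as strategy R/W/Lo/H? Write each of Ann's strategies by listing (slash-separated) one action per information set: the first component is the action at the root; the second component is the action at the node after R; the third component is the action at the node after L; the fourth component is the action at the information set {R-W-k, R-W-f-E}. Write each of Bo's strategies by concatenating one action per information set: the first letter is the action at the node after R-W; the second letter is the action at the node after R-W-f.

Row for R/W/Lo/H (columns kC, kE, gC, gE, fC, fE): (2,-2) (2,-2) (1,2) (1,2) (1,-1) (2,4).
Under R/W/Lo/H, Ann's choice at the node after L can never be reached regardless of what Bo does, so varying those choices leaves every outcome unchanged.
Holding the reachable choices fixed and varying the unreachable one freely already gives 2 equivalent strategies.
No other strategy reproduces this row, so those 2 are the full class: R/W/Lo/H, R/W/Mid/H.

2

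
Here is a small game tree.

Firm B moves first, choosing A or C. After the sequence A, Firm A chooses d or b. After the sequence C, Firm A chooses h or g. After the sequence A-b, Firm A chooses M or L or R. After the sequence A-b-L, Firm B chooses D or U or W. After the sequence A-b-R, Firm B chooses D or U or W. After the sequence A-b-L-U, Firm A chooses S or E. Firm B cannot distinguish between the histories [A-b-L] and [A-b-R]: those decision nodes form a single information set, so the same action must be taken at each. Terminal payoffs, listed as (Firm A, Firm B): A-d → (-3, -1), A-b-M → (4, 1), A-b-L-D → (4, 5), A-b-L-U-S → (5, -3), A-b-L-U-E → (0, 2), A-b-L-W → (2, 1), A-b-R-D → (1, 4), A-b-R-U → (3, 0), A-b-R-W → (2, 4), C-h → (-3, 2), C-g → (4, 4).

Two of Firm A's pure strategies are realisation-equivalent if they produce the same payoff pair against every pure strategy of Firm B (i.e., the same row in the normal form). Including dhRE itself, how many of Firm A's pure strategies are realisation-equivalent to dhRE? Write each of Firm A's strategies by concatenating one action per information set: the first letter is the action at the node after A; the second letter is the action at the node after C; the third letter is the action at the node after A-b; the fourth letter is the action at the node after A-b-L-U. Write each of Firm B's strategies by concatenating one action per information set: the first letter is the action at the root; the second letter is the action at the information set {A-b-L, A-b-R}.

6

Row for dhRE (columns AD, AU, AW, CD, CU, CW): (-3,-1) (-3,-1) (-3,-1) (-3,2) (-3,2) (-3,2).
Under dhRE, Firm A's choice at the node after A-b and at the node after A-b-L-U can never be reached regardless of what Firm B does, so varying those choices leaves every outcome unchanged.
Holding the reachable choices fixed and varying the unreachable ones freely already gives 3 × 2 = 6 equivalent strategies.
No other strategy reproduces this row, so those 6 are the full class: dhMS, dhME, dhLS, dhLE, dhRS, dhRE.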